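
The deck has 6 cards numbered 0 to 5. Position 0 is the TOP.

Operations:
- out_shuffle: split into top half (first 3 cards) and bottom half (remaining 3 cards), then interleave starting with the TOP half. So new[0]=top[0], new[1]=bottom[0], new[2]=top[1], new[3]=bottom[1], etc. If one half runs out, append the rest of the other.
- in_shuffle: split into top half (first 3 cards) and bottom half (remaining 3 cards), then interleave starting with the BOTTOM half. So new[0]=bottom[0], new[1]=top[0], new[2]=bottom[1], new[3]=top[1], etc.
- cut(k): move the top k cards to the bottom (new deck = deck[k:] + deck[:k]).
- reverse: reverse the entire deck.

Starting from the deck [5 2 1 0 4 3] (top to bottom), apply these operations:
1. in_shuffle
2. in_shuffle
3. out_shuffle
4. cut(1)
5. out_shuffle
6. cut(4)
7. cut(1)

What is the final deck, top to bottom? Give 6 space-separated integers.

Answer: 2 5 3 0 4 1

Derivation:
After op 1 (in_shuffle): [0 5 4 2 3 1]
After op 2 (in_shuffle): [2 0 3 5 1 4]
After op 3 (out_shuffle): [2 5 0 1 3 4]
After op 4 (cut(1)): [5 0 1 3 4 2]
After op 5 (out_shuffle): [5 3 0 4 1 2]
After op 6 (cut(4)): [1 2 5 3 0 4]
After op 7 (cut(1)): [2 5 3 0 4 1]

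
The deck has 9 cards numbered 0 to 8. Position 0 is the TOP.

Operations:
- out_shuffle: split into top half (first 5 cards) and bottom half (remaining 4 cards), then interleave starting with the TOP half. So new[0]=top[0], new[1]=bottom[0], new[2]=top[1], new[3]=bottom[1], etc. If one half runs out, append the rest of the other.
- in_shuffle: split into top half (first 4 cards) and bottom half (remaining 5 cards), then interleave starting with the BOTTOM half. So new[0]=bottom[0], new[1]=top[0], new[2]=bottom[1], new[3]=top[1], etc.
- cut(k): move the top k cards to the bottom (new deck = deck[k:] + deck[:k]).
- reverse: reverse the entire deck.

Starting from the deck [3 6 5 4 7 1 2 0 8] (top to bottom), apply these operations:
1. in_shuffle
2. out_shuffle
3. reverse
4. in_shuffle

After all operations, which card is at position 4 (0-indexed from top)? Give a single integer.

After op 1 (in_shuffle): [7 3 1 6 2 5 0 4 8]
After op 2 (out_shuffle): [7 5 3 0 1 4 6 8 2]
After op 3 (reverse): [2 8 6 4 1 0 3 5 7]
After op 4 (in_shuffle): [1 2 0 8 3 6 5 4 7]
Position 4: card 3.

Answer: 3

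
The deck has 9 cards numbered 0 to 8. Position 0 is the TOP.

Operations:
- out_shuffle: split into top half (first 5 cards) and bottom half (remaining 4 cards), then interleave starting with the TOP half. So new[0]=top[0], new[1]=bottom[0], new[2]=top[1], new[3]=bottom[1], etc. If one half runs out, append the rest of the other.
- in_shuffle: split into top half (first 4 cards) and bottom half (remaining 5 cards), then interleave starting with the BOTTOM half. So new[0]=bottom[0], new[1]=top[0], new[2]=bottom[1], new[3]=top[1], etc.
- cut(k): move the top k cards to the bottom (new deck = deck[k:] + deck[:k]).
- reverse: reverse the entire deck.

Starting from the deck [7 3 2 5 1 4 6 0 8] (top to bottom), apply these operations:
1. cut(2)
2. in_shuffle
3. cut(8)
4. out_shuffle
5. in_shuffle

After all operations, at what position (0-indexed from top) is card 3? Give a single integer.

After op 1 (cut(2)): [2 5 1 4 6 0 8 7 3]
After op 2 (in_shuffle): [6 2 0 5 8 1 7 4 3]
After op 3 (cut(8)): [3 6 2 0 5 8 1 7 4]
After op 4 (out_shuffle): [3 8 6 1 2 7 0 4 5]
After op 5 (in_shuffle): [2 3 7 8 0 6 4 1 5]
Card 3 is at position 1.

Answer: 1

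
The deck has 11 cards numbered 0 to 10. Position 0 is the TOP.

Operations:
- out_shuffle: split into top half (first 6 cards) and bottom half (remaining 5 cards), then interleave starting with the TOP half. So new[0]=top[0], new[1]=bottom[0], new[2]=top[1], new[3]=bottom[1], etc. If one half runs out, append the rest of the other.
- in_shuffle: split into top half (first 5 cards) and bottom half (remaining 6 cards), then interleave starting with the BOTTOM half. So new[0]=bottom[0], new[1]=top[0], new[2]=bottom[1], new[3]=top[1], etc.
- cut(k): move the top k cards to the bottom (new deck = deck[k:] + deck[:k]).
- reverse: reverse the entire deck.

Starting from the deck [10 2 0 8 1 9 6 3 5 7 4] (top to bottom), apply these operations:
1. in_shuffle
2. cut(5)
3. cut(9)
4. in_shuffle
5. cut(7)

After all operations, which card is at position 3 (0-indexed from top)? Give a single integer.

After op 1 (in_shuffle): [9 10 6 2 3 0 5 8 7 1 4]
After op 2 (cut(5)): [0 5 8 7 1 4 9 10 6 2 3]
After op 3 (cut(9)): [2 3 0 5 8 7 1 4 9 10 6]
After op 4 (in_shuffle): [7 2 1 3 4 0 9 5 10 8 6]
After op 5 (cut(7)): [5 10 8 6 7 2 1 3 4 0 9]
Position 3: card 6.

Answer: 6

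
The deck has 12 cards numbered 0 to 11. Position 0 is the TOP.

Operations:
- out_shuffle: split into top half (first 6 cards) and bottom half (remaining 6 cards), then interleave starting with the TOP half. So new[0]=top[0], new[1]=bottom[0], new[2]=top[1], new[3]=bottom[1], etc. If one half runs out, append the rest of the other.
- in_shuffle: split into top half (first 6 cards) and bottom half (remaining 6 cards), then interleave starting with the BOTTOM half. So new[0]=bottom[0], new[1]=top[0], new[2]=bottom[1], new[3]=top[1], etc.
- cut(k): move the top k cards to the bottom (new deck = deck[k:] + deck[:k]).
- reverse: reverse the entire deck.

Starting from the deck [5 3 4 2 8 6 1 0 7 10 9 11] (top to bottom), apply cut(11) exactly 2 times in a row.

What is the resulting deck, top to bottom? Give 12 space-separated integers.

After op 1 (cut(11)): [11 5 3 4 2 8 6 1 0 7 10 9]
After op 2 (cut(11)): [9 11 5 3 4 2 8 6 1 0 7 10]

Answer: 9 11 5 3 4 2 8 6 1 0 7 10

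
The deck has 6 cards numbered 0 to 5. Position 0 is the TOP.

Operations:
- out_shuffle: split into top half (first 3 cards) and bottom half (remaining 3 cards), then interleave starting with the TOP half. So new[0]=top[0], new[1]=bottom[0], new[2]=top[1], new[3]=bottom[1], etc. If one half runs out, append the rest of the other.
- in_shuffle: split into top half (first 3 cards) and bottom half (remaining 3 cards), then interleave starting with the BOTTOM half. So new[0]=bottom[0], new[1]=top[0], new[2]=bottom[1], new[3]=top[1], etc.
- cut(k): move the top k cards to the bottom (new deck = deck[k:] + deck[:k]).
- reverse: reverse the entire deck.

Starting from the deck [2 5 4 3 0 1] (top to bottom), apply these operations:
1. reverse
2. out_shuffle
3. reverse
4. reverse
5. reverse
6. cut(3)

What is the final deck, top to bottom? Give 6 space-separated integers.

Answer: 0 4 1 2 3 5

Derivation:
After op 1 (reverse): [1 0 3 4 5 2]
After op 2 (out_shuffle): [1 4 0 5 3 2]
After op 3 (reverse): [2 3 5 0 4 1]
After op 4 (reverse): [1 4 0 5 3 2]
After op 5 (reverse): [2 3 5 0 4 1]
After op 6 (cut(3)): [0 4 1 2 3 5]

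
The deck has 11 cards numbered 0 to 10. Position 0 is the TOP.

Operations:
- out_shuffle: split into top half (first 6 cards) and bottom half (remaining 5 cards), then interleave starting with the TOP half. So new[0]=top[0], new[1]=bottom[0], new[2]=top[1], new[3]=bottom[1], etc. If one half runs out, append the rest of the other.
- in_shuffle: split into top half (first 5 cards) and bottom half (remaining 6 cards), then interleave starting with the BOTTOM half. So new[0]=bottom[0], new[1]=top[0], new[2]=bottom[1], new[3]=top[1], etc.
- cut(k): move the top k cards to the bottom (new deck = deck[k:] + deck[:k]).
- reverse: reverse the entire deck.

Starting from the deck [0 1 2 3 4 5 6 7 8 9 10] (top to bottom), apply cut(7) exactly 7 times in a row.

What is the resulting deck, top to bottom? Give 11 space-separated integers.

Answer: 5 6 7 8 9 10 0 1 2 3 4

Derivation:
After op 1 (cut(7)): [7 8 9 10 0 1 2 3 4 5 6]
After op 2 (cut(7)): [3 4 5 6 7 8 9 10 0 1 2]
After op 3 (cut(7)): [10 0 1 2 3 4 5 6 7 8 9]
After op 4 (cut(7)): [6 7 8 9 10 0 1 2 3 4 5]
After op 5 (cut(7)): [2 3 4 5 6 7 8 9 10 0 1]
After op 6 (cut(7)): [9 10 0 1 2 3 4 5 6 7 8]
After op 7 (cut(7)): [5 6 7 8 9 10 0 1 2 3 4]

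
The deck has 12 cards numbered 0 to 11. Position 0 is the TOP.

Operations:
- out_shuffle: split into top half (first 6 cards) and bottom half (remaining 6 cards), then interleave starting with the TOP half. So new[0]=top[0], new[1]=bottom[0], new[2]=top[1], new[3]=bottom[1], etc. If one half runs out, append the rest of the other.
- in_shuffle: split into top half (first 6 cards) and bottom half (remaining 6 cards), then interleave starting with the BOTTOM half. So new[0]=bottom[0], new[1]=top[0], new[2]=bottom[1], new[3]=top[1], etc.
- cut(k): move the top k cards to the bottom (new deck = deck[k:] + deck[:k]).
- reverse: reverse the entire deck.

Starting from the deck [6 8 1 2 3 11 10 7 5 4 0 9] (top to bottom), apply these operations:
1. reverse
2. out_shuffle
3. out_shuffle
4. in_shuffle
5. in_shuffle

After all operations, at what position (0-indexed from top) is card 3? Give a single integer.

After op 1 (reverse): [9 0 4 5 7 10 11 3 2 1 8 6]
After op 2 (out_shuffle): [9 11 0 3 4 2 5 1 7 8 10 6]
After op 3 (out_shuffle): [9 5 11 1 0 7 3 8 4 10 2 6]
After op 4 (in_shuffle): [3 9 8 5 4 11 10 1 2 0 6 7]
After op 5 (in_shuffle): [10 3 1 9 2 8 0 5 6 4 7 11]
Card 3 is at position 1.

Answer: 1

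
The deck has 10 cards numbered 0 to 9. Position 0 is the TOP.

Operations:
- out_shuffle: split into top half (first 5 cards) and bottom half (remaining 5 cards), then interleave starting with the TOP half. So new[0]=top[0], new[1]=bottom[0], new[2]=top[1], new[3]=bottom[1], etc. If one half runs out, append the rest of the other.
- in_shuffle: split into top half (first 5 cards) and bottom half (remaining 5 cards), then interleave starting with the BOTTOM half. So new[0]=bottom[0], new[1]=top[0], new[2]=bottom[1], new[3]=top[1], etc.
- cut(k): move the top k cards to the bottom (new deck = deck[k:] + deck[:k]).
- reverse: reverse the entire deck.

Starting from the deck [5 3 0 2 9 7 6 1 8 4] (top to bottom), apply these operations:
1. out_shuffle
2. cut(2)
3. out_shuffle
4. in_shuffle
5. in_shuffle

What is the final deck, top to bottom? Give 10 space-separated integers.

Answer: 6 4 2 3 9 1 7 8 0 5

Derivation:
After op 1 (out_shuffle): [5 7 3 6 0 1 2 8 9 4]
After op 2 (cut(2)): [3 6 0 1 2 8 9 4 5 7]
After op 3 (out_shuffle): [3 8 6 9 0 4 1 5 2 7]
After op 4 (in_shuffle): [4 3 1 8 5 6 2 9 7 0]
After op 5 (in_shuffle): [6 4 2 3 9 1 7 8 0 5]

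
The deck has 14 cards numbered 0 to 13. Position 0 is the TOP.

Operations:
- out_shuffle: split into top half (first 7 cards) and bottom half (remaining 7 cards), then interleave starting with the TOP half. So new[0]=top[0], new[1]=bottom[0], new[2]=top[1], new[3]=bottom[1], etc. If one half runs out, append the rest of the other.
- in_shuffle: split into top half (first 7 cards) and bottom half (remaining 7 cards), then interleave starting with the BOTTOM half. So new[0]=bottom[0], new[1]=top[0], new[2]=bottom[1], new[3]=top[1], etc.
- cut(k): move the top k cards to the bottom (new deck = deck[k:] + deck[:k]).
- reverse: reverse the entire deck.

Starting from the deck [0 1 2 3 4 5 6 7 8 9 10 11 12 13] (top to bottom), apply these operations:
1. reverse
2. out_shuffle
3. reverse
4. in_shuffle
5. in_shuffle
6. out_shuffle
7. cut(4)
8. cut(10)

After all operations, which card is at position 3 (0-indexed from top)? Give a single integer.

Answer: 9

Derivation:
After op 1 (reverse): [13 12 11 10 9 8 7 6 5 4 3 2 1 0]
After op 2 (out_shuffle): [13 6 12 5 11 4 10 3 9 2 8 1 7 0]
After op 3 (reverse): [0 7 1 8 2 9 3 10 4 11 5 12 6 13]
After op 4 (in_shuffle): [10 0 4 7 11 1 5 8 12 2 6 9 13 3]
After op 5 (in_shuffle): [8 10 12 0 2 4 6 7 9 11 13 1 3 5]
After op 6 (out_shuffle): [8 7 10 9 12 11 0 13 2 1 4 3 6 5]
After op 7 (cut(4)): [12 11 0 13 2 1 4 3 6 5 8 7 10 9]
After op 8 (cut(10)): [8 7 10 9 12 11 0 13 2 1 4 3 6 5]
Position 3: card 9.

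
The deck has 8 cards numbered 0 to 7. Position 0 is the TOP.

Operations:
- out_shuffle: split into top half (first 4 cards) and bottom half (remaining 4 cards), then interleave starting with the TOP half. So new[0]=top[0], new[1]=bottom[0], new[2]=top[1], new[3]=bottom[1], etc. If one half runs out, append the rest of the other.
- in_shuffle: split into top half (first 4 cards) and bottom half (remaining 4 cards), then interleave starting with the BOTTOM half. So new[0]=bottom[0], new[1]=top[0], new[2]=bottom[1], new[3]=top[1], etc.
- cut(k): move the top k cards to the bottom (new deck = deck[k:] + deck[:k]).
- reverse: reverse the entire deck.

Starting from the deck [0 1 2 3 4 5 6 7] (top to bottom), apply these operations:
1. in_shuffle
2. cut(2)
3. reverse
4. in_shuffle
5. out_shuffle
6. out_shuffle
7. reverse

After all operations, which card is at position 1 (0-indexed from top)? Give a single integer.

Answer: 3

Derivation:
After op 1 (in_shuffle): [4 0 5 1 6 2 7 3]
After op 2 (cut(2)): [5 1 6 2 7 3 4 0]
After op 3 (reverse): [0 4 3 7 2 6 1 5]
After op 4 (in_shuffle): [2 0 6 4 1 3 5 7]
After op 5 (out_shuffle): [2 1 0 3 6 5 4 7]
After op 6 (out_shuffle): [2 6 1 5 0 4 3 7]
After op 7 (reverse): [7 3 4 0 5 1 6 2]
Position 1: card 3.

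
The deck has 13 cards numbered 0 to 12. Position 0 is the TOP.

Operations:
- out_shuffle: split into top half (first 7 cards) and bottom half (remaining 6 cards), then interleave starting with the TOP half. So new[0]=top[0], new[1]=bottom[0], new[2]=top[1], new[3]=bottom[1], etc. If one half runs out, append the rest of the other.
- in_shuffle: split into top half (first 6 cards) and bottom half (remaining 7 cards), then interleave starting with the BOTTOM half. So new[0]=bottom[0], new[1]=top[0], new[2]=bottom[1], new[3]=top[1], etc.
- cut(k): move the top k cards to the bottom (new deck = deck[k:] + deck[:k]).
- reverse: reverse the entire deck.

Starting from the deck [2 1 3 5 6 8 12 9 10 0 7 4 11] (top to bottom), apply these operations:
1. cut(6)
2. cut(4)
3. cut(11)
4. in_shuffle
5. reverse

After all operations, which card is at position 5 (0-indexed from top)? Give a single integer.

Answer: 4

Derivation:
After op 1 (cut(6)): [12 9 10 0 7 4 11 2 1 3 5 6 8]
After op 2 (cut(4)): [7 4 11 2 1 3 5 6 8 12 9 10 0]
After op 3 (cut(11)): [10 0 7 4 11 2 1 3 5 6 8 12 9]
After op 4 (in_shuffle): [1 10 3 0 5 7 6 4 8 11 12 2 9]
After op 5 (reverse): [9 2 12 11 8 4 6 7 5 0 3 10 1]
Position 5: card 4.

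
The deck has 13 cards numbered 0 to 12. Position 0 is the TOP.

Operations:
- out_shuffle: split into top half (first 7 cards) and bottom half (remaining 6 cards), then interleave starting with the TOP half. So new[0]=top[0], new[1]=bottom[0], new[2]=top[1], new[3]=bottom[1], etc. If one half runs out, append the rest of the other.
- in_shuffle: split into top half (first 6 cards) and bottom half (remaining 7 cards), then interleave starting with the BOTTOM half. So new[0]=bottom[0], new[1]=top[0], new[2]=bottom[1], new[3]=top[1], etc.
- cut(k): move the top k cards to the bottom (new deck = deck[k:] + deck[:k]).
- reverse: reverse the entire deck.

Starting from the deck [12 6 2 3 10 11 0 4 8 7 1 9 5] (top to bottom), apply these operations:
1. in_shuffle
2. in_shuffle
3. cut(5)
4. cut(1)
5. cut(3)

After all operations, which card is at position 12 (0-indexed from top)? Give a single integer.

After op 1 (in_shuffle): [0 12 4 6 8 2 7 3 1 10 9 11 5]
After op 2 (in_shuffle): [7 0 3 12 1 4 10 6 9 8 11 2 5]
After op 3 (cut(5)): [4 10 6 9 8 11 2 5 7 0 3 12 1]
After op 4 (cut(1)): [10 6 9 8 11 2 5 7 0 3 12 1 4]
After op 5 (cut(3)): [8 11 2 5 7 0 3 12 1 4 10 6 9]
Position 12: card 9.

Answer: 9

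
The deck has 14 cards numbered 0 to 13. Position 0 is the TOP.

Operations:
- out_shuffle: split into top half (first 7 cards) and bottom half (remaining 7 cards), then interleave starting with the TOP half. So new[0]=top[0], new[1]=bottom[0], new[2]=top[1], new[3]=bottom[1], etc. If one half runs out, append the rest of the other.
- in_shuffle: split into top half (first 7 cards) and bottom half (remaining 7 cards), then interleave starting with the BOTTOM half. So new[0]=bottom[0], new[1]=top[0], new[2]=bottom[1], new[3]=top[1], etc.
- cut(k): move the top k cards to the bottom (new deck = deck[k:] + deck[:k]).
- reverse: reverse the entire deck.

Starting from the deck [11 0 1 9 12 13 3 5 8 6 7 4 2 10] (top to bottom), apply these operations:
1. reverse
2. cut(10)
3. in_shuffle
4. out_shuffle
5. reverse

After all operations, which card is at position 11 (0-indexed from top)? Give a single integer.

After op 1 (reverse): [10 2 4 7 6 8 5 3 13 12 9 1 0 11]
After op 2 (cut(10)): [9 1 0 11 10 2 4 7 6 8 5 3 13 12]
After op 3 (in_shuffle): [7 9 6 1 8 0 5 11 3 10 13 2 12 4]
After op 4 (out_shuffle): [7 11 9 3 6 10 1 13 8 2 0 12 5 4]
After op 5 (reverse): [4 5 12 0 2 8 13 1 10 6 3 9 11 7]
Position 11: card 9.

Answer: 9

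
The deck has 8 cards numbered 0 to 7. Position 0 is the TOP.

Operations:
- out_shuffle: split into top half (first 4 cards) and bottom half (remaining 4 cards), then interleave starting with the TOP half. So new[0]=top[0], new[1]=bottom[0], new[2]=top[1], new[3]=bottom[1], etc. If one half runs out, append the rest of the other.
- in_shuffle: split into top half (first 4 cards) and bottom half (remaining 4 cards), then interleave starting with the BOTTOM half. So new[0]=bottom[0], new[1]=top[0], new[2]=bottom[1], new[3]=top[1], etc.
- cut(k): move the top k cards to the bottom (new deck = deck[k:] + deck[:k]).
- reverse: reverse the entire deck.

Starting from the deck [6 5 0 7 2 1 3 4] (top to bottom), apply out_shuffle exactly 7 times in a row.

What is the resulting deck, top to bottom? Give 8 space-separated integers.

After op 1 (out_shuffle): [6 2 5 1 0 3 7 4]
After op 2 (out_shuffle): [6 0 2 3 5 7 1 4]
After op 3 (out_shuffle): [6 5 0 7 2 1 3 4]
After op 4 (out_shuffle): [6 2 5 1 0 3 7 4]
After op 5 (out_shuffle): [6 0 2 3 5 7 1 4]
After op 6 (out_shuffle): [6 5 0 7 2 1 3 4]
After op 7 (out_shuffle): [6 2 5 1 0 3 7 4]

Answer: 6 2 5 1 0 3 7 4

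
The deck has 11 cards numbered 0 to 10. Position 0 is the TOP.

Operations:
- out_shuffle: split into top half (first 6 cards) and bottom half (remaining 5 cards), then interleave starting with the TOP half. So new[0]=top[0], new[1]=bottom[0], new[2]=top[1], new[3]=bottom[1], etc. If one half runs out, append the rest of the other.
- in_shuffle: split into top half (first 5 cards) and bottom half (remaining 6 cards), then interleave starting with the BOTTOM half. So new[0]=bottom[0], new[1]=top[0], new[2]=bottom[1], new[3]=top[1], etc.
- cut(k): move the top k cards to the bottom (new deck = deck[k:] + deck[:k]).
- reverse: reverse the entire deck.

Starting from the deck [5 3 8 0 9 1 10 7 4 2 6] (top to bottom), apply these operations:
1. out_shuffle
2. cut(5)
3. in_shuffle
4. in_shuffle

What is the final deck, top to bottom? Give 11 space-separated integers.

After op 1 (out_shuffle): [5 10 3 7 8 4 0 2 9 6 1]
After op 2 (cut(5)): [4 0 2 9 6 1 5 10 3 7 8]
After op 3 (in_shuffle): [1 4 5 0 10 2 3 9 7 6 8]
After op 4 (in_shuffle): [2 1 3 4 9 5 7 0 6 10 8]

Answer: 2 1 3 4 9 5 7 0 6 10 8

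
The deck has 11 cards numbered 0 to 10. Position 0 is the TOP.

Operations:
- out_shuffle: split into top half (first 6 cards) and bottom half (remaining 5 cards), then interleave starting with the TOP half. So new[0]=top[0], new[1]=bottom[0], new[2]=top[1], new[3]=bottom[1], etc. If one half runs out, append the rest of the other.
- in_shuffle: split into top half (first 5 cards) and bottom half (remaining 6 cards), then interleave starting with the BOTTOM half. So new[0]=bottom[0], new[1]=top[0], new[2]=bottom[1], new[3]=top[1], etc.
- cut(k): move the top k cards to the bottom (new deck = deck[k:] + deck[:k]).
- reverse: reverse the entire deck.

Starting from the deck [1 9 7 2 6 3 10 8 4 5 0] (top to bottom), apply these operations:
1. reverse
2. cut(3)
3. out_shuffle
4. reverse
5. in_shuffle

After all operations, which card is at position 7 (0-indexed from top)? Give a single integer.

Answer: 5

Derivation:
After op 1 (reverse): [0 5 4 8 10 3 6 2 7 9 1]
After op 2 (cut(3)): [8 10 3 6 2 7 9 1 0 5 4]
After op 3 (out_shuffle): [8 9 10 1 3 0 6 5 2 4 7]
After op 4 (reverse): [7 4 2 5 6 0 3 1 10 9 8]
After op 5 (in_shuffle): [0 7 3 4 1 2 10 5 9 6 8]
Position 7: card 5.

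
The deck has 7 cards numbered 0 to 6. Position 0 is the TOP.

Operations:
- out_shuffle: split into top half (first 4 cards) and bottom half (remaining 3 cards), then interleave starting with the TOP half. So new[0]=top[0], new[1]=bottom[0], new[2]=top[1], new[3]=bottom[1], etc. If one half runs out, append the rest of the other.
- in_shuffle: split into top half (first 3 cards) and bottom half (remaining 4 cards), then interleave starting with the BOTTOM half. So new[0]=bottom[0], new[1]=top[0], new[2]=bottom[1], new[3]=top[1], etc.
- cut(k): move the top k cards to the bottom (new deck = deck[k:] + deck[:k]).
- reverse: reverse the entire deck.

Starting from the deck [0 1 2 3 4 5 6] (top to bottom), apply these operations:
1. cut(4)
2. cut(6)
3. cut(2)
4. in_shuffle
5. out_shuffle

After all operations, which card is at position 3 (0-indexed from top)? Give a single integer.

After op 1 (cut(4)): [4 5 6 0 1 2 3]
After op 2 (cut(6)): [3 4 5 6 0 1 2]
After op 3 (cut(2)): [5 6 0 1 2 3 4]
After op 4 (in_shuffle): [1 5 2 6 3 0 4]
After op 5 (out_shuffle): [1 3 5 0 2 4 6]
Position 3: card 0.

Answer: 0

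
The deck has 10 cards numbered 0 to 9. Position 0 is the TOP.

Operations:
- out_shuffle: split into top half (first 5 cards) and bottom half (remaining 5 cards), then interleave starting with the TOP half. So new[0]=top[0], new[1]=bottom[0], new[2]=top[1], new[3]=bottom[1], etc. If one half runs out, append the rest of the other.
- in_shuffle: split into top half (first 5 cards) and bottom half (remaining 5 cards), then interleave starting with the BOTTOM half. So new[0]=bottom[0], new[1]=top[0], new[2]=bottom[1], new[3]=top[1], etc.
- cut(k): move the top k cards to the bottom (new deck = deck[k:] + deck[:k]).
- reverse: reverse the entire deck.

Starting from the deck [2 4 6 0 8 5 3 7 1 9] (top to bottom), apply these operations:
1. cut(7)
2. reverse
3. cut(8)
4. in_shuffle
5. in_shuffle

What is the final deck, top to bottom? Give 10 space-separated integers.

After op 1 (cut(7)): [7 1 9 2 4 6 0 8 5 3]
After op 2 (reverse): [3 5 8 0 6 4 2 9 1 7]
After op 3 (cut(8)): [1 7 3 5 8 0 6 4 2 9]
After op 4 (in_shuffle): [0 1 6 7 4 3 2 5 9 8]
After op 5 (in_shuffle): [3 0 2 1 5 6 9 7 8 4]

Answer: 3 0 2 1 5 6 9 7 8 4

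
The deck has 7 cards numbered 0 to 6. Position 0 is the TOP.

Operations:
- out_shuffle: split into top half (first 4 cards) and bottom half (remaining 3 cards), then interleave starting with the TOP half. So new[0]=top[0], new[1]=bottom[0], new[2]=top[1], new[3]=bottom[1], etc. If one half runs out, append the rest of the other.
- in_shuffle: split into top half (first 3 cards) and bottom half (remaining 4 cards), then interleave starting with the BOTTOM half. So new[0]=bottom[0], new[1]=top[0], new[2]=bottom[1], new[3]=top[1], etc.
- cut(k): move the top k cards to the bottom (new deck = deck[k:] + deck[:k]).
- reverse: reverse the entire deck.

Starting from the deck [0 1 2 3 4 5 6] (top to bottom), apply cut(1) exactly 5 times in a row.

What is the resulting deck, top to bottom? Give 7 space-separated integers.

Answer: 5 6 0 1 2 3 4

Derivation:
After op 1 (cut(1)): [1 2 3 4 5 6 0]
After op 2 (cut(1)): [2 3 4 5 6 0 1]
After op 3 (cut(1)): [3 4 5 6 0 1 2]
After op 4 (cut(1)): [4 5 6 0 1 2 3]
After op 5 (cut(1)): [5 6 0 1 2 3 4]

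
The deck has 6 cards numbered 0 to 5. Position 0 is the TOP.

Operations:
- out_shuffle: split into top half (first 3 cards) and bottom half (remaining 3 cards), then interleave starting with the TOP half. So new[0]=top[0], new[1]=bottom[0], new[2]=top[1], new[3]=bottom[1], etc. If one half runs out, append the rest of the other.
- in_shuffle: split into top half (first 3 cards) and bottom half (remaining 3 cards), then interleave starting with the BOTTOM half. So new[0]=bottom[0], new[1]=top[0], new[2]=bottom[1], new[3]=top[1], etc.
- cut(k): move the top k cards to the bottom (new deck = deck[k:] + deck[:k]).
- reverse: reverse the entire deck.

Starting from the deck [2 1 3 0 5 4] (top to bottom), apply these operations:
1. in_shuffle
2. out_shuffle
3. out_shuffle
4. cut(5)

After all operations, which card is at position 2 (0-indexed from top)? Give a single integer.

After op 1 (in_shuffle): [0 2 5 1 4 3]
After op 2 (out_shuffle): [0 1 2 4 5 3]
After op 3 (out_shuffle): [0 4 1 5 2 3]
After op 4 (cut(5)): [3 0 4 1 5 2]
Position 2: card 4.

Answer: 4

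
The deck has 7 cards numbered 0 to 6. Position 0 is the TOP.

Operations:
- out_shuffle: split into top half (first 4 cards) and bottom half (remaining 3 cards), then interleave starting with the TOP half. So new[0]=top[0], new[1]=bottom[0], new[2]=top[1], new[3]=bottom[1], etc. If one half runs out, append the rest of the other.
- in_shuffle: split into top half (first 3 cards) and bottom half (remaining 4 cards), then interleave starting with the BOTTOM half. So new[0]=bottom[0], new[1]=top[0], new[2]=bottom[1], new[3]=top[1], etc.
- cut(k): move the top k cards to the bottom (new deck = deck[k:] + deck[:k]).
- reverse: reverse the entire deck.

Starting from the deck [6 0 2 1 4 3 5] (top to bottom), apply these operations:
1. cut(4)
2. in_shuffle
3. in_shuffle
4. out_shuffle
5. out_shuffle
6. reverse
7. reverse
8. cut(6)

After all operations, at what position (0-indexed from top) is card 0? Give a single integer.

Answer: 0

Derivation:
After op 1 (cut(4)): [4 3 5 6 0 2 1]
After op 2 (in_shuffle): [6 4 0 3 2 5 1]
After op 3 (in_shuffle): [3 6 2 4 5 0 1]
After op 4 (out_shuffle): [3 5 6 0 2 1 4]
After op 5 (out_shuffle): [3 2 5 1 6 4 0]
After op 6 (reverse): [0 4 6 1 5 2 3]
After op 7 (reverse): [3 2 5 1 6 4 0]
After op 8 (cut(6)): [0 3 2 5 1 6 4]
Card 0 is at position 0.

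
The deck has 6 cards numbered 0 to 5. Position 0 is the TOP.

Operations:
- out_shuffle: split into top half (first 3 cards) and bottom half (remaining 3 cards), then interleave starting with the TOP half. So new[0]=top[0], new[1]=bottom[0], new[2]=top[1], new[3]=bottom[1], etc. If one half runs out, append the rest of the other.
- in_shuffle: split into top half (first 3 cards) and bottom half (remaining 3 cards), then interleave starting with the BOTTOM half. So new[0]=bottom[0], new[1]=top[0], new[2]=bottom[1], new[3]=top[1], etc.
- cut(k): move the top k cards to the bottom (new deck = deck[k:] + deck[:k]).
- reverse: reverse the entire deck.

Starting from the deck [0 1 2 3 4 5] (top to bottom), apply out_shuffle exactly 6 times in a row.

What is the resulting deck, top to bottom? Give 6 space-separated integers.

After op 1 (out_shuffle): [0 3 1 4 2 5]
After op 2 (out_shuffle): [0 4 3 2 1 5]
After op 3 (out_shuffle): [0 2 4 1 3 5]
After op 4 (out_shuffle): [0 1 2 3 4 5]
After op 5 (out_shuffle): [0 3 1 4 2 5]
After op 6 (out_shuffle): [0 4 3 2 1 5]

Answer: 0 4 3 2 1 5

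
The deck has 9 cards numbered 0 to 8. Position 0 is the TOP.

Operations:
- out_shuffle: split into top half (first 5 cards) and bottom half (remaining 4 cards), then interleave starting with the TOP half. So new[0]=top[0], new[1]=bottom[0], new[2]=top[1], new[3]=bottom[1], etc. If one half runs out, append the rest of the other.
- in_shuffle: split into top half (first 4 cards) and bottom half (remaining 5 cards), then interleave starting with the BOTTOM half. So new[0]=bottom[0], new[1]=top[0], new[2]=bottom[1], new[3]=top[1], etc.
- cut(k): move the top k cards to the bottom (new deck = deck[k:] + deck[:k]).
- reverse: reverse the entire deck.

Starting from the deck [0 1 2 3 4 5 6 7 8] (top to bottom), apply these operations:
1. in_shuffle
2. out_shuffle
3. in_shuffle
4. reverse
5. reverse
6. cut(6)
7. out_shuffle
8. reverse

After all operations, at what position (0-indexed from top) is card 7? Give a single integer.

After op 1 (in_shuffle): [4 0 5 1 6 2 7 3 8]
After op 2 (out_shuffle): [4 2 0 7 5 3 1 8 6]
After op 3 (in_shuffle): [5 4 3 2 1 0 8 7 6]
After op 4 (reverse): [6 7 8 0 1 2 3 4 5]
After op 5 (reverse): [5 4 3 2 1 0 8 7 6]
After op 6 (cut(6)): [8 7 6 5 4 3 2 1 0]
After op 7 (out_shuffle): [8 3 7 2 6 1 5 0 4]
After op 8 (reverse): [4 0 5 1 6 2 7 3 8]
Card 7 is at position 6.

Answer: 6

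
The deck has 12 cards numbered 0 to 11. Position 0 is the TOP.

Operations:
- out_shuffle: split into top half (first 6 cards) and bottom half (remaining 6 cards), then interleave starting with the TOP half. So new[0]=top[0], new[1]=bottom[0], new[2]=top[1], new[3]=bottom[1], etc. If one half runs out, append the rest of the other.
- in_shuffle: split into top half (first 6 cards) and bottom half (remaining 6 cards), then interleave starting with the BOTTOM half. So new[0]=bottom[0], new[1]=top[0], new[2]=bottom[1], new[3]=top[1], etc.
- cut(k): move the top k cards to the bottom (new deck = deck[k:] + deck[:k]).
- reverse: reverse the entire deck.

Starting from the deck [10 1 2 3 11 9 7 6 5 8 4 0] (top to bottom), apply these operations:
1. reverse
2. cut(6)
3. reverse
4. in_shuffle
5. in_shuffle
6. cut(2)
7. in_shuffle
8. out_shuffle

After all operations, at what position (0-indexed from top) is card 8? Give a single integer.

After op 1 (reverse): [0 4 8 5 6 7 9 11 3 2 1 10]
After op 2 (cut(6)): [9 11 3 2 1 10 0 4 8 5 6 7]
After op 3 (reverse): [7 6 5 8 4 0 10 1 2 3 11 9]
After op 4 (in_shuffle): [10 7 1 6 2 5 3 8 11 4 9 0]
After op 5 (in_shuffle): [3 10 8 7 11 1 4 6 9 2 0 5]
After op 6 (cut(2)): [8 7 11 1 4 6 9 2 0 5 3 10]
After op 7 (in_shuffle): [9 8 2 7 0 11 5 1 3 4 10 6]
After op 8 (out_shuffle): [9 5 8 1 2 3 7 4 0 10 11 6]
Card 8 is at position 2.

Answer: 2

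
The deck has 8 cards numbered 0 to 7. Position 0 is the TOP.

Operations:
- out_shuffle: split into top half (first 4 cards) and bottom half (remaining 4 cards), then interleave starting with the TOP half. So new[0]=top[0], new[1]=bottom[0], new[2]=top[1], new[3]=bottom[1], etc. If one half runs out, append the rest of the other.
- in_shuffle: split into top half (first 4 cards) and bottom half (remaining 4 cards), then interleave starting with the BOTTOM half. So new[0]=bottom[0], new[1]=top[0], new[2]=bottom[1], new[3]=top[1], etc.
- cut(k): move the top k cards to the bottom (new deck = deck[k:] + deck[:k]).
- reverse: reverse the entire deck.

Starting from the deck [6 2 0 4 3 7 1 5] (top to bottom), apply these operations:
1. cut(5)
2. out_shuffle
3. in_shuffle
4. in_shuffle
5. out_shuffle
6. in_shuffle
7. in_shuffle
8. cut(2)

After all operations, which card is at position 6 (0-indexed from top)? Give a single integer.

Answer: 7

Derivation:
After op 1 (cut(5)): [7 1 5 6 2 0 4 3]
After op 2 (out_shuffle): [7 2 1 0 5 4 6 3]
After op 3 (in_shuffle): [5 7 4 2 6 1 3 0]
After op 4 (in_shuffle): [6 5 1 7 3 4 0 2]
After op 5 (out_shuffle): [6 3 5 4 1 0 7 2]
After op 6 (in_shuffle): [1 6 0 3 7 5 2 4]
After op 7 (in_shuffle): [7 1 5 6 2 0 4 3]
After op 8 (cut(2)): [5 6 2 0 4 3 7 1]
Position 6: card 7.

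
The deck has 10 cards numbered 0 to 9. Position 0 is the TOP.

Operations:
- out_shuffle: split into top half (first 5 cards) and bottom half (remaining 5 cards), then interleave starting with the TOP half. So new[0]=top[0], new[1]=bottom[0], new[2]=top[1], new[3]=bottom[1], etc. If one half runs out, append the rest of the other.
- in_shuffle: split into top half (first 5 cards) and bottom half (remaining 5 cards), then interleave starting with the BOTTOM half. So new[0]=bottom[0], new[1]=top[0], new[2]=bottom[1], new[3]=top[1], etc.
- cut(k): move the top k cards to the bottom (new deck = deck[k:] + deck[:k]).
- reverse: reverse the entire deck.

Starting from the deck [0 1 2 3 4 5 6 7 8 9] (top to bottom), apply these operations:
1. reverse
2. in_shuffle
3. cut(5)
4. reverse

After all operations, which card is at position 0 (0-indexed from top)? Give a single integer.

After op 1 (reverse): [9 8 7 6 5 4 3 2 1 0]
After op 2 (in_shuffle): [4 9 3 8 2 7 1 6 0 5]
After op 3 (cut(5)): [7 1 6 0 5 4 9 3 8 2]
After op 4 (reverse): [2 8 3 9 4 5 0 6 1 7]
Position 0: card 2.

Answer: 2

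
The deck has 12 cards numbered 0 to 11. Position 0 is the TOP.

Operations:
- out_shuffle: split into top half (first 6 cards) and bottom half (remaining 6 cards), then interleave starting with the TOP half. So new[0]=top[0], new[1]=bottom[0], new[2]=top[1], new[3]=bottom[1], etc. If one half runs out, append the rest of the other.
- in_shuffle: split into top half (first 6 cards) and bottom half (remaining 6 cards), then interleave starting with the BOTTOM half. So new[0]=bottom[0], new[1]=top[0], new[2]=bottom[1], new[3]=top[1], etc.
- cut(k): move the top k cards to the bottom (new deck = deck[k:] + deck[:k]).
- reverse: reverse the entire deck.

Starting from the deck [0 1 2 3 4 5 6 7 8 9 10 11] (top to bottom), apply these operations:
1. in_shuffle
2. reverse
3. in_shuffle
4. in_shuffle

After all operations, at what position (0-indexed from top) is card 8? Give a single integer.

After op 1 (in_shuffle): [6 0 7 1 8 2 9 3 10 4 11 5]
After op 2 (reverse): [5 11 4 10 3 9 2 8 1 7 0 6]
After op 3 (in_shuffle): [2 5 8 11 1 4 7 10 0 3 6 9]
After op 4 (in_shuffle): [7 2 10 5 0 8 3 11 6 1 9 4]
Card 8 is at position 5.

Answer: 5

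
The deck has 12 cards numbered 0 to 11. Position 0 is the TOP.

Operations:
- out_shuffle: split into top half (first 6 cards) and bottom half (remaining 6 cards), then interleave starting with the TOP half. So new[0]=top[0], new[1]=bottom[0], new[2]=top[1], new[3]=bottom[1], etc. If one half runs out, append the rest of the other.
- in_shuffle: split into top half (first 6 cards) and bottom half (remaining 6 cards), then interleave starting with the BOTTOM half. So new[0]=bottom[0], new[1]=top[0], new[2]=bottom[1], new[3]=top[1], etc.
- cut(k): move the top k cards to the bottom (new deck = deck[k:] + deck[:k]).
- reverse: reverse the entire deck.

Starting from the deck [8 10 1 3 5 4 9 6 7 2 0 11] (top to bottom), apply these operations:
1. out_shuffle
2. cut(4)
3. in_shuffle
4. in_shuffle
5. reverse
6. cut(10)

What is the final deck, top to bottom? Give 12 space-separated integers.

Answer: 4 9 3 0 8 6 7 5 11 10 1 2

Derivation:
After op 1 (out_shuffle): [8 9 10 6 1 7 3 2 5 0 4 11]
After op 2 (cut(4)): [1 7 3 2 5 0 4 11 8 9 10 6]
After op 3 (in_shuffle): [4 1 11 7 8 3 9 2 10 5 6 0]
After op 4 (in_shuffle): [9 4 2 1 10 11 5 7 6 8 0 3]
After op 5 (reverse): [3 0 8 6 7 5 11 10 1 2 4 9]
After op 6 (cut(10)): [4 9 3 0 8 6 7 5 11 10 1 2]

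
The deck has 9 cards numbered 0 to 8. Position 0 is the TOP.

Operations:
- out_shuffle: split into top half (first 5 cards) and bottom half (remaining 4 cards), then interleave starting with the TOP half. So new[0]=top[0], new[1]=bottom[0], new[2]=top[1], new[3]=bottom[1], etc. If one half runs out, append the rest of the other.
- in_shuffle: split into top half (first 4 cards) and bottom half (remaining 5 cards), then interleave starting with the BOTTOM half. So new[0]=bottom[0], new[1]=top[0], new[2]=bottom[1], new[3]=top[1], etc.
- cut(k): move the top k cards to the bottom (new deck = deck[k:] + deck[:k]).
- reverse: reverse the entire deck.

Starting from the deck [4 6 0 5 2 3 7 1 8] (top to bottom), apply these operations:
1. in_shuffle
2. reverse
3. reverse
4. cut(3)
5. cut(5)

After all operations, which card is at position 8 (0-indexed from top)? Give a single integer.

After op 1 (in_shuffle): [2 4 3 6 7 0 1 5 8]
After op 2 (reverse): [8 5 1 0 7 6 3 4 2]
After op 3 (reverse): [2 4 3 6 7 0 1 5 8]
After op 4 (cut(3)): [6 7 0 1 5 8 2 4 3]
After op 5 (cut(5)): [8 2 4 3 6 7 0 1 5]
Position 8: card 5.

Answer: 5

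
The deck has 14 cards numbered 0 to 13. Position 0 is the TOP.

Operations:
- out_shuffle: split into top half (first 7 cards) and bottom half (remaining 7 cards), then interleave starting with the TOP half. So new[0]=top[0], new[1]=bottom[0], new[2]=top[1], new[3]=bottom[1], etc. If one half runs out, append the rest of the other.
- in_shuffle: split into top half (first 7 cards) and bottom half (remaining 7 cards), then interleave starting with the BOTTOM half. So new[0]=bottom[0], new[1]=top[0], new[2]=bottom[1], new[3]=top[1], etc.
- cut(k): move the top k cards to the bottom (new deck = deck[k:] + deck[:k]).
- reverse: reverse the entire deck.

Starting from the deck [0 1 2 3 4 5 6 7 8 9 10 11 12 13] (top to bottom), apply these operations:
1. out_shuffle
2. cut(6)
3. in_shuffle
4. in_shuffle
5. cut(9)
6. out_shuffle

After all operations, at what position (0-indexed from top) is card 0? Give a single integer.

Answer: 7

Derivation:
After op 1 (out_shuffle): [0 7 1 8 2 9 3 10 4 11 5 12 6 13]
After op 2 (cut(6)): [3 10 4 11 5 12 6 13 0 7 1 8 2 9]
After op 3 (in_shuffle): [13 3 0 10 7 4 1 11 8 5 2 12 9 6]
After op 4 (in_shuffle): [11 13 8 3 5 0 2 10 12 7 9 4 6 1]
After op 5 (cut(9)): [7 9 4 6 1 11 13 8 3 5 0 2 10 12]
After op 6 (out_shuffle): [7 8 9 3 4 5 6 0 1 2 11 10 13 12]
Card 0 is at position 7.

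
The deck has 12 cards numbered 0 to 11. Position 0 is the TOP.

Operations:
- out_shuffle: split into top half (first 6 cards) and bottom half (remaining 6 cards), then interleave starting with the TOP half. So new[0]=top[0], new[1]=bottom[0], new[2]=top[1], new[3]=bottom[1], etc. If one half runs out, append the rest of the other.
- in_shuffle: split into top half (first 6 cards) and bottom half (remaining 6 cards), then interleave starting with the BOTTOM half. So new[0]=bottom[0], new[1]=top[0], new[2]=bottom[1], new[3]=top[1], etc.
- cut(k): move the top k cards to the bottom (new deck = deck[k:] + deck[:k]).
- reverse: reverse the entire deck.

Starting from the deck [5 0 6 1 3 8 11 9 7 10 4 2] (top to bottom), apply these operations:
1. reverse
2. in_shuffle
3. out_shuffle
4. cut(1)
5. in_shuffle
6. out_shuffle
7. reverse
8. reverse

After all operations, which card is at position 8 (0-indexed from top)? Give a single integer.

After op 1 (reverse): [2 4 10 7 9 11 8 3 1 6 0 5]
After op 2 (in_shuffle): [8 2 3 4 1 10 6 7 0 9 5 11]
After op 3 (out_shuffle): [8 6 2 7 3 0 4 9 1 5 10 11]
After op 4 (cut(1)): [6 2 7 3 0 4 9 1 5 10 11 8]
After op 5 (in_shuffle): [9 6 1 2 5 7 10 3 11 0 8 4]
After op 6 (out_shuffle): [9 10 6 3 1 11 2 0 5 8 7 4]
After op 7 (reverse): [4 7 8 5 0 2 11 1 3 6 10 9]
After op 8 (reverse): [9 10 6 3 1 11 2 0 5 8 7 4]
Position 8: card 5.

Answer: 5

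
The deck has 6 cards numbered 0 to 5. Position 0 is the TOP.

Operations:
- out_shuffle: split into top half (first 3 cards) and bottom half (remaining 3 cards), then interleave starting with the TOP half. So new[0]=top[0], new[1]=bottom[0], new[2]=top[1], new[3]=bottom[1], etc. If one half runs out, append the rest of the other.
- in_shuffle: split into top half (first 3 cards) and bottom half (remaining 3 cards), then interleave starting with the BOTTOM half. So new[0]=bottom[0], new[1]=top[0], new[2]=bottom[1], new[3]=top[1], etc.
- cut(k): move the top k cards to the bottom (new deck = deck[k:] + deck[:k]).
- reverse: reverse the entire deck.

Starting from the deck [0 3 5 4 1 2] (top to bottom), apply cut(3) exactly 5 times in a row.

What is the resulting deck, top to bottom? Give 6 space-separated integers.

After op 1 (cut(3)): [4 1 2 0 3 5]
After op 2 (cut(3)): [0 3 5 4 1 2]
After op 3 (cut(3)): [4 1 2 0 3 5]
After op 4 (cut(3)): [0 3 5 4 1 2]
After op 5 (cut(3)): [4 1 2 0 3 5]

Answer: 4 1 2 0 3 5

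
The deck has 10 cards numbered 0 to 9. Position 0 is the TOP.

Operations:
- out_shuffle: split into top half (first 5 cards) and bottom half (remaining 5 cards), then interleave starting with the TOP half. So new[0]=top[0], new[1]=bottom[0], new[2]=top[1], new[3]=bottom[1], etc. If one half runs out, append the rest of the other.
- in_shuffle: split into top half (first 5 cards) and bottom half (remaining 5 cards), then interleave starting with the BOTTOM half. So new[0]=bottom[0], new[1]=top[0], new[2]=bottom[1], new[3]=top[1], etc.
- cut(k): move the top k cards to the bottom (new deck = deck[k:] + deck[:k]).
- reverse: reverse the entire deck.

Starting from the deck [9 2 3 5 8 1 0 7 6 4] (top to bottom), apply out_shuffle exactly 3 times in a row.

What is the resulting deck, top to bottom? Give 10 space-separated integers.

Answer: 9 6 7 0 1 8 5 3 2 4

Derivation:
After op 1 (out_shuffle): [9 1 2 0 3 7 5 6 8 4]
After op 2 (out_shuffle): [9 7 1 5 2 6 0 8 3 4]
After op 3 (out_shuffle): [9 6 7 0 1 8 5 3 2 4]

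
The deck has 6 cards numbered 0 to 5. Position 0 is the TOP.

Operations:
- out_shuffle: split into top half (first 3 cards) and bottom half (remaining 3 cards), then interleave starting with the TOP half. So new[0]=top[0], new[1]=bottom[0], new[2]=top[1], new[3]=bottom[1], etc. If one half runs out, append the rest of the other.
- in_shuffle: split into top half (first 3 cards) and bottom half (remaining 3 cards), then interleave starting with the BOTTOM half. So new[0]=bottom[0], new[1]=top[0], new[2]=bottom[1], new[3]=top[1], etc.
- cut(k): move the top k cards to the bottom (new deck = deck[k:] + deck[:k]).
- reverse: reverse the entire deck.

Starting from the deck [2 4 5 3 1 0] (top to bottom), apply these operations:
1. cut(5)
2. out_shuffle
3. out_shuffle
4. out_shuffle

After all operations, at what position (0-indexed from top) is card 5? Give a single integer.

After op 1 (cut(5)): [0 2 4 5 3 1]
After op 2 (out_shuffle): [0 5 2 3 4 1]
After op 3 (out_shuffle): [0 3 5 4 2 1]
After op 4 (out_shuffle): [0 4 3 2 5 1]
Card 5 is at position 4.

Answer: 4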